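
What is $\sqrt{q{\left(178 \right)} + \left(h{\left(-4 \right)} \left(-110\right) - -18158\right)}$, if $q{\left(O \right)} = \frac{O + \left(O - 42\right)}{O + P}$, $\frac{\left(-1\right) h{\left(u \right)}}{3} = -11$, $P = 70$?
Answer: $\frac{3 \sqrt{6205611}}{62} \approx 120.54$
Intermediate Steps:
$h{\left(u \right)} = 33$ ($h{\left(u \right)} = \left(-3\right) \left(-11\right) = 33$)
$q{\left(O \right)} = \frac{-42 + 2 O}{70 + O}$ ($q{\left(O \right)} = \frac{O + \left(O - 42\right)}{O + 70} = \frac{O + \left(O - 42\right)}{70 + O} = \frac{O + \left(-42 + O\right)}{70 + O} = \frac{-42 + 2 O}{70 + O}$)
$\sqrt{q{\left(178 \right)} + \left(h{\left(-4 \right)} \left(-110\right) - -18158\right)} = \sqrt{\frac{2 \left(-21 + 178\right)}{70 + 178} + \left(33 \left(-110\right) - -18158\right)} = \sqrt{2 \cdot \frac{1}{248} \cdot 157 + \left(-3630 + 18158\right)} = \sqrt{2 \cdot \frac{1}{248} \cdot 157 + 14528} = \sqrt{\frac{157}{124} + 14528} = \sqrt{\frac{1801629}{124}} = \frac{3 \sqrt{6205611}}{62}$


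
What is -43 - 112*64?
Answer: -7211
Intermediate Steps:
-43 - 112*64 = -43 - 7168 = -7211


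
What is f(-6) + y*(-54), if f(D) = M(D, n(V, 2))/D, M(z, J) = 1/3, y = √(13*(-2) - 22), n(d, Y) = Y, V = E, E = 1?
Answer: -1/18 - 216*I*√3 ≈ -0.055556 - 374.12*I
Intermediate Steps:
V = 1
y = 4*I*√3 (y = √(-26 - 22) = √(-48) = 4*I*√3 ≈ 6.9282*I)
M(z, J) = ⅓
f(D) = 1/(3*D)
f(-6) + y*(-54) = (⅓)/(-6) + (4*I*√3)*(-54) = (⅓)*(-⅙) - 216*I*√3 = -1/18 - 216*I*√3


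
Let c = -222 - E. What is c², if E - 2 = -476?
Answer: 63504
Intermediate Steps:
E = -474 (E = 2 - 476 = -474)
c = 252 (c = -222 - 1*(-474) = -222 + 474 = 252)
c² = 252² = 63504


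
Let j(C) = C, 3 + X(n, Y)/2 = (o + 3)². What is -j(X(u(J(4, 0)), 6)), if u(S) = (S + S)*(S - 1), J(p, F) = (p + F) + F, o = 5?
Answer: -122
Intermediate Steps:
J(p, F) = p + 2*F (J(p, F) = (F + p) + F = p + 2*F)
u(S) = 2*S*(-1 + S) (u(S) = (2*S)*(-1 + S) = 2*S*(-1 + S))
X(n, Y) = 122 (X(n, Y) = -6 + 2*(5 + 3)² = -6 + 2*8² = -6 + 2*64 = -6 + 128 = 122)
-j(X(u(J(4, 0)), 6)) = -1*122 = -122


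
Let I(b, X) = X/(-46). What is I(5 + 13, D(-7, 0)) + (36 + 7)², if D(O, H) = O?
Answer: 85061/46 ≈ 1849.2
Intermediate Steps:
I(b, X) = -X/46 (I(b, X) = X*(-1/46) = -X/46)
I(5 + 13, D(-7, 0)) + (36 + 7)² = -1/46*(-7) + (36 + 7)² = 7/46 + 43² = 7/46 + 1849 = 85061/46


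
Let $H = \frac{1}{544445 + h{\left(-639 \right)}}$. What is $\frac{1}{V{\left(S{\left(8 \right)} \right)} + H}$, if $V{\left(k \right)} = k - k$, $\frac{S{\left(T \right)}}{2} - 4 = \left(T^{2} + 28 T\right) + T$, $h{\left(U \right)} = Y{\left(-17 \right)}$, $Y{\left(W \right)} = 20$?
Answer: $544465$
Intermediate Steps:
$h{\left(U \right)} = 20$
$S{\left(T \right)} = 8 + 2 T^{2} + 58 T$ ($S{\left(T \right)} = 8 + 2 \left(\left(T^{2} + 28 T\right) + T\right) = 8 + 2 \left(T^{2} + 29 T\right) = 8 + \left(2 T^{2} + 58 T\right) = 8 + 2 T^{2} + 58 T$)
$V{\left(k \right)} = 0$
$H = \frac{1}{544465}$ ($H = \frac{1}{544445 + 20} = \frac{1}{544465} \approx 1.8367 \cdot 10^{-6}$)
$\frac{1}{V{\left(S{\left(8 \right)} \right)} + H} = \frac{1}{0 + \frac{1}{544465}} = \frac{1}{\frac{1}{544465}} = 544465$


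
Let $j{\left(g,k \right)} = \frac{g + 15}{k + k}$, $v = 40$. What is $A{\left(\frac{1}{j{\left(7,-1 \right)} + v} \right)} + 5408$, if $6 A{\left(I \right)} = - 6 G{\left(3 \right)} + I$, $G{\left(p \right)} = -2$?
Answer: $\frac{941341}{174} \approx 5410.0$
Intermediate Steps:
$j{\left(g,k \right)} = \frac{15 + g}{2 k}$
$A{\left(I \right)} = 2 + \frac{I}{6}$ ($A{\left(I \right)} = \frac{\left(-6\right) \left(-2\right) + I}{6} = \frac{12 + I}{6} = 2 + \frac{I}{6}$)
$A{\left(\frac{1}{j{\left(7,-1 \right)} + v} \right)} + 5408 = \left(2 + \frac{1}{6 \left(\frac{15 + 7}{2 \left(-1\right)} + 40\right)}\right) + 5408 = \left(2 + \frac{1}{6 \left(\frac{1}{2} \left(-1\right) 22 + 40\right)}\right) + 5408 = \left(2 + \frac{1}{6 \left(-11 + 40\right)}\right) + 5408 = \left(2 + \frac{1}{6 \cdot 29}\right) + 5408 = \left(2 + \frac{1}{6} \cdot \frac{1}{29}\right) + 5408 = \left(2 + \frac{1}{174}\right) + 5408 = \frac{349}{174} + 5408 = \frac{941341}{174}$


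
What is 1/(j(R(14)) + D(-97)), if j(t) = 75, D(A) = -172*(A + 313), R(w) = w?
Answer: -1/37077 ≈ -2.6971e-5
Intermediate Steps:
D(A) = -53836 - 172*A (D(A) = -172*(313 + A) = -53836 - 172*A)
1/(j(R(14)) + D(-97)) = 1/(75 + (-53836 - 172*(-97))) = 1/(75 + (-53836 + 16684)) = 1/(75 - 37152) = 1/(-37077) = -1/37077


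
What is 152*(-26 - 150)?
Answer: -26752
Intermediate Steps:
152*(-26 - 150) = 152*(-176) = -26752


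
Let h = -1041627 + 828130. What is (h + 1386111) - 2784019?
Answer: -1611405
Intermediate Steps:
h = -213497
(h + 1386111) - 2784019 = (-213497 + 1386111) - 2784019 = 1172614 - 2784019 = -1611405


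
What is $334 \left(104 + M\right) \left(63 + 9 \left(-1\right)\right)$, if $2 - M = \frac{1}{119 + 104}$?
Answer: $\frac{426316932}{223} \approx 1.9117 \cdot 10^{6}$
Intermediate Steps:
$M = \frac{445}{223}$ ($M = 2 - \frac{1}{119 + 104} = 2 - \frac{1}{223} = \frac{445}{223} \approx 1.9955$)
$334 \left(104 + M\right) \left(63 + 9 \left(-1\right)\right) = 334 \left(104 + \frac{445}{223}\right) \left(63 + 9 \left(-1\right)\right) = 334 \frac{23637 \left(63 - 9\right)}{223} = 334 \cdot \frac{23637}{223} \cdot 54 = 334 \cdot \frac{1276398}{223} = \frac{426316932}{223}$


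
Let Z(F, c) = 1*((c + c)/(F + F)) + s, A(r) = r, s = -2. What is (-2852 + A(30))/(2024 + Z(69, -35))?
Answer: -194718/139483 ≈ -1.3960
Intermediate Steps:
Z(F, c) = -2 + c/F (Z(F, c) = 1*((c + c)/(F + F)) - 2 = 1*((2*c)/((2*F))) - 2 = 1*((2*c)*(1/(2*F))) - 2 = 1*(c/F) - 2 = c/F - 2 = -2 + c/F)
(-2852 + A(30))/(2024 + Z(69, -35)) = (-2852 + 30)/(2024 + (-2 - 35/69)) = -2822/(2024 + (-2 - 35*1/69)) = -2822/(2024 + (-2 - 35/69)) = -2822/(2024 - 173/69) = -2822/139483/69 = -2822*69/139483 = -194718/139483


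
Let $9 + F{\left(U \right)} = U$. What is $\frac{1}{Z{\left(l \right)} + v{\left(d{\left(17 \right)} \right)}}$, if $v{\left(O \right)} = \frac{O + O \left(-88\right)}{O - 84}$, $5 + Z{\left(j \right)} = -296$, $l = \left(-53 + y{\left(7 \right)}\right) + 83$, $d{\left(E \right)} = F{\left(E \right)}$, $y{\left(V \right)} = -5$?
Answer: $- \frac{19}{5545} \approx -0.0034265$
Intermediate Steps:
$F{\left(U \right)} = -9 + U$
$d{\left(E \right)} = -9 + E$
$l = 25$ ($l = \left(-53 - 5\right) + 83 = -58 + 83 = 25$)
$Z{\left(j \right)} = -301$ ($Z{\left(j \right)} = -5 - 296 = -301$)
$v{\left(O \right)} = - \frac{87 O}{-84 + O}$ ($v{\left(O \right)} = \frac{O - 88 O}{-84 + O} = \frac{\left(-87\right) O}{-84 + O} = - \frac{87 O}{-84 + O}$)
$\frac{1}{Z{\left(l \right)} + v{\left(d{\left(17 \right)} \right)}} = \frac{1}{-301 - \frac{87 \left(-9 + 17\right)}{-84 + \left(-9 + 17\right)}} = \frac{1}{-301 - \frac{696}{-84 + 8}} = \frac{1}{-301 - \frac{696}{-76}} = \frac{1}{-301 - 696 \left(- \frac{1}{76}\right)} = \frac{1}{-301 + \frac{174}{19}} = \frac{1}{- \frac{5545}{19}} = - \frac{19}{5545}$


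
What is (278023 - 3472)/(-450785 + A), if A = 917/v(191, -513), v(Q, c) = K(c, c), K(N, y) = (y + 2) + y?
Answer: -281140224/461604757 ≈ -0.60905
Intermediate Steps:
K(N, y) = 2 + 2*y (K(N, y) = (2 + y) + y = 2 + 2*y)
v(Q, c) = 2 + 2*c
A = -917/1024 (A = 917/(2 + 2*(-513)) = 917/(2 - 1026) = 917/(-1024) = 917*(-1/1024) = -917/1024 ≈ -0.89551)
(278023 - 3472)/(-450785 + A) = (278023 - 3472)/(-450785 - 917/1024) = 274551/(-461604757/1024) = 274551*(-1024/461604757) = -281140224/461604757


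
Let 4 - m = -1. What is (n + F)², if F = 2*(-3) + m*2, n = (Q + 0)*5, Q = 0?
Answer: 16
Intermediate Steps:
m = 5 (m = 4 - 1*(-1) = 4 + 1 = 5)
n = 0 (n = (0 + 0)*5 = 0*5 = 0)
F = 4 (F = 2*(-3) + 5*2 = -6 + 10 = 4)
(n + F)² = (0 + 4)² = 4² = 16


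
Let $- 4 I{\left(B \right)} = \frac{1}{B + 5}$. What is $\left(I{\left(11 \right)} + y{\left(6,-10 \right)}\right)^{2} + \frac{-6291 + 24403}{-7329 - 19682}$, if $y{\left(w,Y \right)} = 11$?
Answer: $\frac{13274892547}{110637056} \approx 119.99$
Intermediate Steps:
$I{\left(B \right)} = - \frac{1}{4 \left(5 + B\right)}$ ($I{\left(B \right)} = - \frac{1}{4 \left(B + 5\right)} = - \frac{1}{4 \left(5 + B\right)}$)
$\left(I{\left(11 \right)} + y{\left(6,-10 \right)}\right)^{2} + \frac{-6291 + 24403}{-7329 - 19682} = \left(- \frac{1}{20 + 4 \cdot 11} + 11\right)^{2} + \frac{-6291 + 24403}{-7329 - 19682} = \left(- \frac{1}{20 + 44} + 11\right)^{2} + \frac{18112}{-27011} = \left(- \frac{1}{64} + 11\right)^{2} + 18112 \left(- \frac{1}{27011}\right) = \left(\left(-1\right) \frac{1}{64} + 11\right)^{2} - \frac{18112}{27011} = \left(- \frac{1}{64} + 11\right)^{2} - \frac{18112}{27011} = \left(\frac{703}{64}\right)^{2} - \frac{18112}{27011} = \frac{494209}{4096} - \frac{18112}{27011} = \frac{13274892547}{110637056}$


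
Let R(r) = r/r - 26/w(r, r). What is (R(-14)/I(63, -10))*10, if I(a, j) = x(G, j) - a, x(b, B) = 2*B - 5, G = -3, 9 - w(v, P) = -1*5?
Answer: 15/154 ≈ 0.097403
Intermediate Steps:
w(v, P) = 14 (w(v, P) = 9 - (-1)*5 = 9 - 1*(-5) = 9 + 5 = 14)
x(b, B) = -5 + 2*B
I(a, j) = -5 - a + 2*j (I(a, j) = (-5 + 2*j) - a = -5 - a + 2*j)
R(r) = -6/7 (R(r) = r/r - 26/14 = 1 - 26*1/14 = 1 - 13/7 = -6/7)
(R(-14)/I(63, -10))*10 = -6/(7*(-5 - 1*63 + 2*(-10)))*10 = -6/(7*(-5 - 63 - 20))*10 = -6/7/(-88)*10 = -6/7*(-1/88)*10 = (3/308)*10 = 15/154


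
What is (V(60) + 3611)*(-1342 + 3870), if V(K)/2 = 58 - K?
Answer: 9118496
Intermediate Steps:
V(K) = 116 - 2*K (V(K) = 2*(58 - K) = 116 - 2*K)
(V(60) + 3611)*(-1342 + 3870) = ((116 - 2*60) + 3611)*(-1342 + 3870) = ((116 - 120) + 3611)*2528 = (-4 + 3611)*2528 = 3607*2528 = 9118496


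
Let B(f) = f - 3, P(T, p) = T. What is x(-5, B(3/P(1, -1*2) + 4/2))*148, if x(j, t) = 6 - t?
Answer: 592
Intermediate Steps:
B(f) = -3 + f
x(-5, B(3/P(1, -1*2) + 4/2))*148 = (6 - (-3 + (3/1 + 4/2)))*148 = (6 - (-3 + (3*1 + 4*(½))))*148 = (6 - (-3 + (3 + 2)))*148 = (6 - (-3 + 5))*148 = (6 - 1*2)*148 = (6 - 2)*148 = 4*148 = 592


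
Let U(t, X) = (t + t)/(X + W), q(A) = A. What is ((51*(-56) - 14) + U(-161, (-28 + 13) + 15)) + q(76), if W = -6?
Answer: -8221/3 ≈ -2740.3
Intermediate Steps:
U(t, X) = 2*t/(-6 + X) (U(t, X) = (t + t)/(X - 6) = (2*t)/(-6 + X) = 2*t/(-6 + X))
((51*(-56) - 14) + U(-161, (-28 + 13) + 15)) + q(76) = ((51*(-56) - 14) + 2*(-161)/(-6 + ((-28 + 13) + 15))) + 76 = ((-2856 - 14) + 2*(-161)/(-6 + (-15 + 15))) + 76 = (-2870 + 2*(-161)/(-6 + 0)) + 76 = (-2870 + 2*(-161)/(-6)) + 76 = (-2870 + 2*(-161)*(-⅙)) + 76 = (-2870 + 161/3) + 76 = -8449/3 + 76 = -8221/3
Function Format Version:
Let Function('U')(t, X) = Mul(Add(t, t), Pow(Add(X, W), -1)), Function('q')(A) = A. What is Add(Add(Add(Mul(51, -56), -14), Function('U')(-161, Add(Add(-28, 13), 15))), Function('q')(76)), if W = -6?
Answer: Rational(-8221, 3) ≈ -2740.3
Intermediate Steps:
Function('U')(t, X) = Mul(2, t, Pow(Add(-6, X), -1)) (Function('U')(t, X) = Mul(Add(t, t), Pow(Add(X, -6), -1)) = Mul(Mul(2, t), Pow(Add(-6, X), -1)) = Mul(2, t, Pow(Add(-6, X), -1)))
Add(Add(Add(Mul(51, -56), -14), Function('U')(-161, Add(Add(-28, 13), 15))), Function('q')(76)) = Add(Add(Add(Mul(51, -56), -14), Mul(2, -161, Pow(Add(-6, Add(Add(-28, 13), 15)), -1))), 76) = Add(Add(Add(-2856, -14), Mul(2, -161, Pow(Add(-6, Add(-15, 15)), -1))), 76) = Add(Add(-2870, Mul(2, -161, Pow(Add(-6, 0), -1))), 76) = Add(Add(-2870, Mul(2, -161, Pow(-6, -1))), 76) = Add(Add(-2870, Mul(2, -161, Rational(-1, 6))), 76) = Add(Add(-2870, Rational(161, 3)), 76) = Add(Rational(-8449, 3), 76) = Rational(-8221, 3)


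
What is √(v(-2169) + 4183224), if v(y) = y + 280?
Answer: √4181335 ≈ 2044.8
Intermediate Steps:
v(y) = 280 + y
√(v(-2169) + 4183224) = √((280 - 2169) + 4183224) = √(-1889 + 4183224) = √4181335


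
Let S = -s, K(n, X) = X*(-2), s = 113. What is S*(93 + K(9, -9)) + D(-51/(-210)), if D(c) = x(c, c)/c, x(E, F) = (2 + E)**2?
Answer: -14901521/1190 ≈ -12522.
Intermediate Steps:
K(n, X) = -2*X
S = -113 (S = -1*113 = -113)
D(c) = (2 + c)**2/c
S*(93 + K(9, -9)) + D(-51/(-210)) = -113*(93 - 2*(-9)) + (2 - 51/(-210))**2/((-51/(-210))) = -113*(93 + 18) + (2 - 51*(-1/210))**2/((-51*(-1/210))) = -113*111 + (2 + 17/70)**2/(17/70) = -12543 + 70*(157/70)**2/17 = -12543 + (70/17)*(24649/4900) = -12543 + 24649/1190 = -14901521/1190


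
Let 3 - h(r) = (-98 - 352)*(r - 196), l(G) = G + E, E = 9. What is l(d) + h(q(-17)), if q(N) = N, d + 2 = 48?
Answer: -95792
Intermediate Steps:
d = 46 (d = -2 + 48 = 46)
l(G) = 9 + G (l(G) = G + 9 = 9 + G)
h(r) = -88197 + 450*r (h(r) = 3 - (-98 - 352)*(r - 196) = 3 - (-450)*(-196 + r) = 3 - (88200 - 450*r) = 3 + (-88200 + 450*r) = -88197 + 450*r)
l(d) + h(q(-17)) = (9 + 46) + (-88197 + 450*(-17)) = 55 + (-88197 - 7650) = 55 - 95847 = -95792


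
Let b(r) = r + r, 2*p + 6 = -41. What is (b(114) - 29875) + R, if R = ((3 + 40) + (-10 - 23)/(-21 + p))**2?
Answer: -219678438/7921 ≈ -27734.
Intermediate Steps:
p = -47/2 (p = -3 + (1/2)*(-41) = -3 - 41/2 = -47/2 ≈ -23.500)
b(r) = 2*r
R = 15155449/7921 (R = ((3 + 40) + (-10 - 23)/(-21 - 47/2))**2 = (43 - 33/(-89/2))**2 = (43 - 33*(-2/89))**2 = (43 + 66/89)**2 = (3893/89)**2 = 15155449/7921 ≈ 1913.3)
(b(114) - 29875) + R = (2*114 - 29875) + 15155449/7921 = (228 - 29875) + 15155449/7921 = -29647 + 15155449/7921 = -219678438/7921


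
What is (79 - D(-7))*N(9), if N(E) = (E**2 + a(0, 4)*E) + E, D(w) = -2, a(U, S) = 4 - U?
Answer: 10206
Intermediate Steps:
N(E) = E**2 + 5*E (N(E) = (E**2 + (4 - 1*0)*E) + E = (E**2 + (4 + 0)*E) + E = (E**2 + 4*E) + E = E**2 + 5*E)
(79 - D(-7))*N(9) = (79 - 1*(-2))*(9*(5 + 9)) = (79 + 2)*(9*14) = 81*126 = 10206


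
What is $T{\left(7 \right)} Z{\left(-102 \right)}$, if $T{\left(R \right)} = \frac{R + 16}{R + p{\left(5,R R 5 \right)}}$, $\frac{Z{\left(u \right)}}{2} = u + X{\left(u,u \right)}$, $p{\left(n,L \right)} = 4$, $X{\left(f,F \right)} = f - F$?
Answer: $- \frac{4692}{11} \approx -426.55$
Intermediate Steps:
$Z{\left(u \right)} = 2 u$ ($Z{\left(u \right)} = 2 \left(u + \left(u - u\right)\right) = 2 \left(u + 0\right) = 2 u$)
$T{\left(R \right)} = \frac{16 + R}{4 + R}$ ($T{\left(R \right)} = \frac{R + 16}{R + 4} = \frac{16 + R}{4 + R}$)
$T{\left(7 \right)} Z{\left(-102 \right)} = \frac{16 + 7}{4 + 7} \cdot 2 \left(-102\right) = \frac{1}{11} \cdot 23 \left(-204\right) = \frac{23}{11} \left(-204\right) = - \frac{4692}{11}$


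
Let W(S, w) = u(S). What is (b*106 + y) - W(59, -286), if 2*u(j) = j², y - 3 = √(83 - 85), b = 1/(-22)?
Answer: -38331/22 + I*√2 ≈ -1742.3 + 1.4142*I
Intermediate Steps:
b = -1/22 ≈ -0.045455
y = 3 + I*√2 (y = 3 + √(83 - 85) = 3 + √(-2) = 3 + I*√2 ≈ 3.0 + 1.4142*I)
u(j) = j²/2
W(S, w) = S²/2
(b*106 + y) - W(59, -286) = (-1/22*106 + (3 + I*√2)) - 59²/2 = (-53/11 + (3 + I*√2)) - 3481/2 = (-20/11 + I*√2) - 1*3481/2 = (-20/11 + I*√2) - 3481/2 = -38331/22 + I*√2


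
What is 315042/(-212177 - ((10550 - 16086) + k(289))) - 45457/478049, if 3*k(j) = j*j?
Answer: -34556642363/24020050054 ≈ -1.4387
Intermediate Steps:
k(j) = j²/3 (k(j) = (j*j)/3 = j²/3)
315042/(-212177 - ((10550 - 16086) + k(289))) - 45457/478049 = 315042/(-212177 - ((10550 - 16086) + (⅓)*289²)) - 45457/478049 = 315042/(-212177 - (-5536 + (⅓)*83521)) - 45457*1/478049 = 315042/(-212177 - (-5536 + 83521/3)) - 45457/478049 = 315042/(-212177 - 1*66913/3) - 45457/478049 = 315042/(-212177 - 66913/3) - 45457/478049 = 315042/(-703444/3) - 45457/478049 = 315042*(-3/703444) - 45457/478049 = -67509/50246 - 45457/478049 = -34556642363/24020050054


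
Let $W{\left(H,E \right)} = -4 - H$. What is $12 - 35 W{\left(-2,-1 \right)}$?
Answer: $82$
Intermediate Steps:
$12 - 35 W{\left(-2,-1 \right)} = 12 - 35 \left(-4 - -2\right) = 12 - 35 \left(-4 + 2\right) = 12 - -70 = 12 + 70 = 82$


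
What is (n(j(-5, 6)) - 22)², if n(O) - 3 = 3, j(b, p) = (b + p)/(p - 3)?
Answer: 256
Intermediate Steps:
j(b, p) = (b + p)/(-3 + p)
n(O) = 6 (n(O) = 3 + 3 = 6)
(n(j(-5, 6)) - 22)² = (6 - 22)² = (-16)² = 256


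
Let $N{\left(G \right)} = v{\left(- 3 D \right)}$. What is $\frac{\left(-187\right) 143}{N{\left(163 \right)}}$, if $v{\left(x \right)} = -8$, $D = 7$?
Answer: $\frac{26741}{8} \approx 3342.6$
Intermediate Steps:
$N{\left(G \right)} = -8$
$\frac{\left(-187\right) 143}{N{\left(163 \right)}} = \frac{\left(-187\right) 143}{-8} = \left(-26741\right) \left(- \frac{1}{8}\right) = \frac{26741}{8}$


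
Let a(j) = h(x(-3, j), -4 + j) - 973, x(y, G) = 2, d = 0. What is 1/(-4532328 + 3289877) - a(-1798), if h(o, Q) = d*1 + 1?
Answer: 1207662371/1242451 ≈ 972.00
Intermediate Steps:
h(o, Q) = 1 (h(o, Q) = 0*1 + 1 = 0 + 1 = 1)
a(j) = -972 (a(j) = 1 - 973 = -972)
1/(-4532328 + 3289877) - a(-1798) = 1/(-4532328 + 3289877) - 1*(-972) = 1/(-1242451) + 972 = -1/1242451 + 972 = 1207662371/1242451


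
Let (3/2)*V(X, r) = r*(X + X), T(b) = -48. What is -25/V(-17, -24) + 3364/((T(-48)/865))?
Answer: -98935315/1632 ≈ -60622.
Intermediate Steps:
V(X, r) = 4*X*r/3 (V(X, r) = 2*(r*(X + X))/3 = 2*(r*(2*X))/3 = 2*(2*X*r)/3 = 4*X*r/3)
-25/V(-17, -24) + 3364/((T(-48)/865)) = -25/((4/3)*(-17)*(-24)) + 3364/((-48/865)) = -25/544 + 3364/((-48*1/865)) = -25*1/544 + 3364/(-48/865) = -25/544 + 3364*(-865/48) = -25/544 - 727465/12 = -98935315/1632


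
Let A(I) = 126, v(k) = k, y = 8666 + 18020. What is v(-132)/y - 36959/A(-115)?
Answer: -44832023/152838 ≈ -293.33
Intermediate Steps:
y = 26686
v(-132)/y - 36959/A(-115) = -132/26686 - 36959/126 = -132*1/26686 - 36959*1/126 = -6/1213 - 36959/126 = -44832023/152838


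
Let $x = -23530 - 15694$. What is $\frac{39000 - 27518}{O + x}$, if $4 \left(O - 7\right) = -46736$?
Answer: $- \frac{11482}{50901} \approx -0.22558$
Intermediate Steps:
$O = -11677$ ($O = 7 + \frac{1}{4} \left(-46736\right) = 7 - 11684 = -11677$)
$x = -39224$ ($x = -23530 - 15694 = -39224$)
$\frac{39000 - 27518}{O + x} = \frac{39000 - 27518}{-11677 - 39224} = \frac{39000 - 27518}{-50901} = 11482 \left(- \frac{1}{50901}\right) = - \frac{11482}{50901}$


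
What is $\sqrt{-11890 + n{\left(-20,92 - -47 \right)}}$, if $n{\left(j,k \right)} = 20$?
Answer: $i \sqrt{11870} \approx 108.95 i$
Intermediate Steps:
$\sqrt{-11890 + n{\left(-20,92 - -47 \right)}} = \sqrt{-11890 + 20} = \sqrt{-11870} = i \sqrt{11870}$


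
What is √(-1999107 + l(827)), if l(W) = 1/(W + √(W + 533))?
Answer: 2*√(-413315372 - 1999107*√85)/√(827 + 4*√85) ≈ 1413.9*I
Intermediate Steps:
l(W) = 1/(W + √(533 + W))
√(-1999107 + l(827)) = √(-1999107 + 1/(827 + √(533 + 827))) = √(-1999107 + 1/(827 + √1360)) = √(-1999107 + 1/(827 + 4*√85))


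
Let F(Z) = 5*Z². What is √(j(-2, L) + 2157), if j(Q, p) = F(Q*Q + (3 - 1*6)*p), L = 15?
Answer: √10562 ≈ 102.77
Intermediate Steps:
j(Q, p) = 5*(Q² - 3*p)² (j(Q, p) = 5*(Q*Q + (3 - 1*6)*p)² = 5*(Q² + (3 - 6)*p)² = 5*(Q² - 3*p)²)
√(j(-2, L) + 2157) = √(5*((-2)² - 3*15)² + 2157) = √(5*(4 - 45)² + 2157) = √(5*(-41)² + 2157) = √(5*1681 + 2157) = √(8405 + 2157) = √10562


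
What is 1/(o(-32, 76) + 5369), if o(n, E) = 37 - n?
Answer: 1/5438 ≈ 0.00018389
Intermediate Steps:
1/(o(-32, 76) + 5369) = 1/((37 - 1*(-32)) + 5369) = 1/((37 + 32) + 5369) = 1/(69 + 5369) = 1/5438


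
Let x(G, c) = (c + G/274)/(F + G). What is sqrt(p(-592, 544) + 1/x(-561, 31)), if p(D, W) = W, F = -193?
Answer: 2*sqrt(8149086987)/7933 ≈ 22.759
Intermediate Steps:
x(G, c) = (c + G/274)/(-193 + G)
sqrt(p(-592, 544) + 1/x(-561, 31)) = sqrt(544 + 1/((31 + (1/274)*(-561))/(-193 - 561))) = sqrt(544 + 1/((31 - 561/274)/(-754))) = sqrt(544 + 1/(-1/754*7933/274)) = sqrt(544 + 1/(-7933/206596)) = sqrt(544 - 206596/7933) = sqrt(4108956/7933) = 2*sqrt(8149086987)/7933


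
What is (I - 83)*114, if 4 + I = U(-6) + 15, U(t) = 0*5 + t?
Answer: -8892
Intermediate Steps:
U(t) = t (U(t) = 0 + t = t)
I = 5 (I = -4 + (-6 + 15) = -4 + 9 = 5)
(I - 83)*114 = (5 - 83)*114 = -78*114 = -8892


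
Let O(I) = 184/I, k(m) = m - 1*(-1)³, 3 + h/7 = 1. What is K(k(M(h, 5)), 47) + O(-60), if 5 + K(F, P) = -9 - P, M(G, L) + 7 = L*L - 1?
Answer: -961/15 ≈ -64.067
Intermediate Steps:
h = -14 (h = -21 + 7*1 = -21 + 7 = -14)
M(G, L) = -8 + L² (M(G, L) = -7 + (L*L - 1) = -7 + (L² - 1) = -7 + (-1 + L²) = -8 + L²)
k(m) = 1 + m (k(m) = m - 1*(-1) = m + 1 = 1 + m)
K(F, P) = -14 - P (K(F, P) = -5 + (-9 - P) = -14 - P)
K(k(M(h, 5)), 47) + O(-60) = (-14 - 1*47) + 184/(-60) = (-14 - 47) + 184*(-1/60) = -61 - 46/15 = -961/15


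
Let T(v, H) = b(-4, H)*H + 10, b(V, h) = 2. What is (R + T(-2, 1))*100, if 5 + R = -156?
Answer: -14900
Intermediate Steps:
R = -161 (R = -5 - 156 = -161)
T(v, H) = 10 + 2*H (T(v, H) = 2*H + 10 = 10 + 2*H)
(R + T(-2, 1))*100 = (-161 + (10 + 2*1))*100 = (-161 + (10 + 2))*100 = (-161 + 12)*100 = -149*100 = -14900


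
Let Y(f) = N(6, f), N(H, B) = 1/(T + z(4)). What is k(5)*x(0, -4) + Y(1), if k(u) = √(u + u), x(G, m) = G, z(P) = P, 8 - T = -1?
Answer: 1/13 ≈ 0.076923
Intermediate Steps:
T = 9 (T = 8 - 1*(-1) = 8 + 1 = 9)
N(H, B) = 1/13 (N(H, B) = 1/(9 + 4) = 1/13)
Y(f) = 1/13
k(u) = √2*√u (k(u) = √(2*u) = √2*√u)
k(5)*x(0, -4) + Y(1) = (√2*√5)*0 + 1/13 = √10*0 + 1/13 = 0 + 1/13 = 1/13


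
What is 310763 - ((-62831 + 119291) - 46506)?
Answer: 300809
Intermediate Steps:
310763 - ((-62831 + 119291) - 46506) = 310763 - (56460 - 46506) = 310763 - 1*9954 = 310763 - 9954 = 300809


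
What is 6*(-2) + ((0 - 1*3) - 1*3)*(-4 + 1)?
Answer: 6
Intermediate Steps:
6*(-2) + ((0 - 1*3) - 1*3)*(-4 + 1) = -12 + ((0 - 3) - 3)*(-3) = -12 + (-3 - 3)*(-3) = -12 - 6*(-3) = -12 + 18 = 6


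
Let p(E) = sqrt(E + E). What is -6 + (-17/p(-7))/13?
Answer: -6 + 17*I*sqrt(14)/182 ≈ -6.0 + 0.3495*I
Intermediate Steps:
p(E) = sqrt(2)*sqrt(E) (p(E) = sqrt(2*E) = sqrt(2)*sqrt(E))
-6 + (-17/p(-7))/13 = -6 + (-17*(-I*sqrt(14)/14))/13 = -6 + (-(-17)*I*sqrt(14)/14)/13 = -6 + (17*I*sqrt(14)/14)/13 = -6 + 17*I*sqrt(14)/182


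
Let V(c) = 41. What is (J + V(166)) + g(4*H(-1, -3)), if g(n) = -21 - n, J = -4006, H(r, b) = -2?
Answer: -3978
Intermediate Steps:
(J + V(166)) + g(4*H(-1, -3)) = (-4006 + 41) + (-21 - 4*(-2)) = -3965 + (-21 - 1*(-8)) = -3965 + (-21 + 8) = -3965 - 13 = -3978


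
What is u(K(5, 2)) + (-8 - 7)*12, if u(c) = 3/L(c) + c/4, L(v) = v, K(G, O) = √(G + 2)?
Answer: -180 + 19*√7/28 ≈ -178.20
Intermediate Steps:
K(G, O) = √(2 + G)
u(c) = 3/c + c/4
u(K(5, 2)) + (-8 - 7)*12 = (3/(√(2 + 5)) + √(2 + 5)/4) + (-8 - 7)*12 = (3/(√7) + √7/4) - 15*12 = (3*(√7/7) + √7/4) - 180 = (3*√7/7 + √7/4) - 180 = 19*√7/28 - 180 = -180 + 19*√7/28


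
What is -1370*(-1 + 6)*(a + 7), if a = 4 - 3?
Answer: -54800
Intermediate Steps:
a = 1
-1370*(-1 + 6)*(a + 7) = -1370*(-1 + 6)*(1 + 7) = -6850*8 = -1370*40 = -54800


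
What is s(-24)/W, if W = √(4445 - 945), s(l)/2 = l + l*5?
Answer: -144*√35/175 ≈ -4.8681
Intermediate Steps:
s(l) = 12*l (s(l) = 2*(l + l*5) = 2*(l + 5*l) = 2*(6*l) = 12*l)
W = 10*√35 (W = √3500 = 10*√35 ≈ 59.161)
s(-24)/W = (12*(-24))/((10*√35)) = -144*√35/175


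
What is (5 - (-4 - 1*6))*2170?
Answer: 32550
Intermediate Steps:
(5 - (-4 - 1*6))*2170 = (5 - (-4 - 6))*2170 = (5 - 1*(-10))*2170 = (5 + 10)*2170 = 15*2170 = 32550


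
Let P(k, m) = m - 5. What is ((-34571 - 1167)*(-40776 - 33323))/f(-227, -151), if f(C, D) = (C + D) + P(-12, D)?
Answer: -1324075031/267 ≈ -4.9591e+6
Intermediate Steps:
P(k, m) = -5 + m
f(C, D) = -5 + C + 2*D (f(C, D) = (C + D) + (-5 + D) = -5 + C + 2*D)
((-34571 - 1167)*(-40776 - 33323))/f(-227, -151) = ((-34571 - 1167)*(-40776 - 33323))/(-5 - 227 + 2*(-151)) = (-35738*(-74099))/(-5 - 227 - 302) = 2648150062/(-534) = 2648150062*(-1/534) = -1324075031/267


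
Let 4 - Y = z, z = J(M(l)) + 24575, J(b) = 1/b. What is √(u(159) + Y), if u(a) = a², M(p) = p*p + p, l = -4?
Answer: √25557/6 ≈ 26.644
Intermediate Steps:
M(p) = p + p² (M(p) = p² + p = p + p²)
z = 294901/12 (z = 1/(-4*(1 - 4)) + 24575 = 1/(-4*(-3)) + 24575 = 1/12 + 24575 = 294901/12 ≈ 24575.)
Y = -294853/12 (Y = 4 - 1*294901/12 = 4 - 294901/12 = -294853/12 ≈ -24571.)
√(u(159) + Y) = √(159² - 294853/12) = √(25281 - 294853/12) = √(8519/12) = √25557/6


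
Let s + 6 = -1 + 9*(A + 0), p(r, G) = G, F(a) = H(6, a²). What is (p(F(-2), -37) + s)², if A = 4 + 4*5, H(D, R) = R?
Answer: 29584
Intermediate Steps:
F(a) = a²
A = 24 (A = 4 + 20 = 24)
s = 209 (s = -6 + (-1 + 9*(24 + 0)) = -6 + (-1 + 9*24) = -6 + (-1 + 216) = -6 + 215 = 209)
(p(F(-2), -37) + s)² = (-37 + 209)² = 172² = 29584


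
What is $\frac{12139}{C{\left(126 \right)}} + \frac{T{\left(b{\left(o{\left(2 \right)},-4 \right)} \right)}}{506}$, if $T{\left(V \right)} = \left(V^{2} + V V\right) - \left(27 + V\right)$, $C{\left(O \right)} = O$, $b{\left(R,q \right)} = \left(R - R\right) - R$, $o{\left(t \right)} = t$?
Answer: $\frac{1535048}{15939} \approx 96.308$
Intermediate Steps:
$b{\left(R,q \right)} = - R$ ($b{\left(R,q \right)} = 0 - R = - R$)
$T{\left(V \right)} = -27 - V + 2 V^{2}$ ($T{\left(V \right)} = \left(V^{2} + V^{2}\right) - \left(27 + V\right) = 2 V^{2} - \left(27 + V\right) = -27 - V + 2 V^{2}$)
$\frac{12139}{C{\left(126 \right)}} + \frac{T{\left(b{\left(o{\left(2 \right)},-4 \right)} \right)}}{506} = \frac{12139}{126} + \frac{-27 - \left(-1\right) 2 + 2 \left(\left(-1\right) 2\right)^{2}}{506} = 12139 \cdot \frac{1}{126} + \left(-27 - -2 + 2 \left(-2\right)^{2}\right) \frac{1}{506} = \frac{12139}{126} + \left(-27 + 2 + 2 \cdot 4\right) \frac{1}{506} = \frac{12139}{126} + \left(-27 + 2 + 8\right) \frac{1}{506} = \frac{12139}{126} - \frac{17}{506} = \frac{1535048}{15939}$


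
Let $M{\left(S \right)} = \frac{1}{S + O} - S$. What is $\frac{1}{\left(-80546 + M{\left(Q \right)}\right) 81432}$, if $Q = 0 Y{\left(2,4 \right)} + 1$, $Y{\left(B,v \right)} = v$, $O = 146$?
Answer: $- \frac{49}{321396034752} \approx -1.5246 \cdot 10^{-10}$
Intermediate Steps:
$Q = 1$ ($Q = 0 \cdot 4 + 1 = 0 + 1 = 1$)
$M{\left(S \right)} = \frac{1}{146 + S} - S$ ($M{\left(S \right)} = \frac{1}{S + 146} - S = \frac{1}{146 + S} - S$)
$\frac{1}{\left(-80546 + M{\left(Q \right)}\right) 81432} = \frac{1}{\left(-80546 + \frac{1 - 1^{2} - 146}{146 + 1}\right) 81432} = \frac{1}{-80546 + \frac{1 - 1 - 146}{147}} \cdot \frac{1}{81432} = \frac{1}{-80546 + \frac{1}{147} \left(-146\right)} \frac{1}{81432} = \frac{1}{-80546 - \frac{146}{147}} \cdot \frac{1}{81432} = \frac{1}{- \frac{11840408}{147}} \cdot \frac{1}{81432} = \left(- \frac{147}{11840408}\right) \frac{1}{81432} = - \frac{49}{321396034752}$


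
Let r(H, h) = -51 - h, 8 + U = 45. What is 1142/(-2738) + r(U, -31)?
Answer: -27951/1369 ≈ -20.417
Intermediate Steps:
U = 37 (U = -8 + 45 = 37)
1142/(-2738) + r(U, -31) = 1142/(-2738) + (-51 - 1*(-31)) = 1142*(-1/2738) + (-51 + 31) = -571/1369 - 20 = -27951/1369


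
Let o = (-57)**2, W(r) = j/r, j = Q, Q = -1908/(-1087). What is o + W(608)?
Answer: 536813253/165224 ≈ 3249.0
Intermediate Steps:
Q = 1908/1087 (Q = -1908*(-1/1087) = 1908/1087 ≈ 1.7553)
j = 1908/1087 ≈ 1.7553
W(r) = 1908/(1087*r)
o = 3249
o + W(608) = 3249 + (1908/1087)/608 = 3249 + (1908/1087)*(1/608) = 3249 + 477/165224 = 536813253/165224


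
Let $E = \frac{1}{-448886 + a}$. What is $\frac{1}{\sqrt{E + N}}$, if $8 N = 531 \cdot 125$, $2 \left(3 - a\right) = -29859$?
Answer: $\frac{2 \sqrt{99995604898381726}}{57607327109} \approx 0.010978$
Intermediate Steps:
$a = \frac{29865}{2}$ ($a = 3 - - \frac{29859}{2} = 3 + \frac{29859}{2} = \frac{29865}{2} \approx 14933.0$)
$E = - \frac{2}{867907}$ ($E = \frac{1}{-448886 + \frac{29865}{2}} = \frac{1}{- \frac{867907}{2}} = - \frac{2}{867907} \approx -2.3044 \cdot 10^{-6}$)
$N = \frac{66375}{8}$ ($N = \frac{531 \cdot 125}{8} = \frac{1}{8} \cdot 66375 = \frac{66375}{8} \approx 8296.9$)
$\frac{1}{\sqrt{E + N}} = \frac{1}{\sqrt{- \frac{2}{867907} + \frac{66375}{8}}} = \frac{1}{\sqrt{\frac{57607327109}{6943256}}} = \frac{1}{\frac{1}{3471628} \sqrt{99995604898381726}} = \frac{2 \sqrt{99995604898381726}}{57607327109}$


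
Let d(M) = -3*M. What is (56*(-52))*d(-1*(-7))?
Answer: 61152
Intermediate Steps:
(56*(-52))*d(-1*(-7)) = (56*(-52))*(-(-3)*(-7)) = -(-8736)*7 = -2912*(-21) = 61152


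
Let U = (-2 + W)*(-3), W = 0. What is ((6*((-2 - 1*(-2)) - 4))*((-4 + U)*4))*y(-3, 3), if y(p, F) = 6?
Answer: -1152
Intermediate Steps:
U = 6 (U = (-2 + 0)*(-3) = -2*(-3) = 6)
((6*((-2 - 1*(-2)) - 4))*((-4 + U)*4))*y(-3, 3) = ((6*((-2 - 1*(-2)) - 4))*((-4 + 6)*4))*6 = ((6*((-2 + 2) - 4))*(2*4))*6 = ((6*(0 - 4))*8)*6 = ((6*(-4))*8)*6 = -24*8*6 = -192*6 = -1152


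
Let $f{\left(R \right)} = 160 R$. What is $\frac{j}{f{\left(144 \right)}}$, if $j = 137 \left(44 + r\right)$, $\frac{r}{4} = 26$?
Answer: $\frac{5069}{5760} \approx 0.88003$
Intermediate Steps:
$r = 104$ ($r = 4 \cdot 26 = 104$)
$j = 20276$ ($j = 137 \left(44 + 104\right) = 137 \cdot 148 = 20276$)
$\frac{j}{f{\left(144 \right)}} = \frac{20276}{160 \cdot 144} = \frac{20276}{23040} = 20276 \cdot \frac{1}{23040} = \frac{5069}{5760}$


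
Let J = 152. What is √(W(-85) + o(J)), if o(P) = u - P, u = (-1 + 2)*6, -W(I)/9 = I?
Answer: √619 ≈ 24.880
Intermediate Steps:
W(I) = -9*I
u = 6 (u = 1*6 = 6)
o(P) = 6 - P
√(W(-85) + o(J)) = √(-9*(-85) + (6 - 1*152)) = √(765 + (6 - 152)) = √(765 - 146) = √619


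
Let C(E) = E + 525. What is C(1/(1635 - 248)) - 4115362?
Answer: -5707278918/1387 ≈ -4.1148e+6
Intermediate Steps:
C(E) = 525 + E
C(1/(1635 - 248)) - 4115362 = (525 + 1/(1635 - 248)) - 4115362 = (525 + 1/1387) - 4115362 = 728176/1387 - 4115362 = -5707278918/1387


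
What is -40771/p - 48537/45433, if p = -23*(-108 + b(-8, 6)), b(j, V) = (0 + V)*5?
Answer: -1939424221/81506802 ≈ -23.795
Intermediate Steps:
b(j, V) = 5*V (b(j, V) = V*5 = 5*V)
p = 1794 (p = -23*(-108 + 5*6) = -23*(-108 + 30) = -23*(-78) = 1794)
-40771/p - 48537/45433 = -40771/1794 - 48537/45433 = -1939424221/81506802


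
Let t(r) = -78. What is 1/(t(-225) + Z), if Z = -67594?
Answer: -1/67672 ≈ -1.4777e-5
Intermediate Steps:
1/(t(-225) + Z) = 1/(-78 - 67594) = 1/(-67672) = -1/67672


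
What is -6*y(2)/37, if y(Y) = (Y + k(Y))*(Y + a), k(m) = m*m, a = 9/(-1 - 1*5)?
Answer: -18/37 ≈ -0.48649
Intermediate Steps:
a = -3/2 (a = 9/(-1 - 5) = 9/(-6) = 9*(-1/6) = -3/2 ≈ -1.5000)
k(m) = m**2
y(Y) = (-3/2 + Y)*(Y + Y**2) (y(Y) = (Y + Y**2)*(Y - 3/2) = (Y + Y**2)*(-3/2 + Y) = (-3/2 + Y)*(Y + Y**2))
-6*y(2)/37 = -6*(1/2)*2*(-3 - 1*2 + 2*2**2)/37 = -6*(1/2)*2*(-3 - 2 + 2*4)/37 = -6*(1/2)*2*(-3 - 2 + 8)/37 = -6*(1/2)*2*3/37 = -18/37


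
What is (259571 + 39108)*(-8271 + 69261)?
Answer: 18216432210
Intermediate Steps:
(259571 + 39108)*(-8271 + 69261) = 298679*60990 = 18216432210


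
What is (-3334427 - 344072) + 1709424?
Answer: -1969075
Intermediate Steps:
(-3334427 - 344072) + 1709424 = -3678499 + 1709424 = -1969075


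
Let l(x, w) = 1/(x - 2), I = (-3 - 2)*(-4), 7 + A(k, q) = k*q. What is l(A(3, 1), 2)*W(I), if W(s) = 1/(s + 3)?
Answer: -1/138 ≈ -0.0072464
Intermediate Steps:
A(k, q) = -7 + k*q
I = 20 (I = -5*(-4) = 20)
l(x, w) = 1/(-2 + x)
W(s) = 1/(3 + s)
l(A(3, 1), 2)*W(I) = 1/((-2 + (-7 + 3*1))*(3 + 20)) = 1/((-2 + (-7 + 3))*23) = (1/23)/(-2 - 4) = (1/23)/(-6) = -1/6*1/23 = -1/138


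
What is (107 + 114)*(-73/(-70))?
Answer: 16133/70 ≈ 230.47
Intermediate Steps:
(107 + 114)*(-73/(-70)) = 221*(-73*(-1/70)) = 221*(73/70) = 16133/70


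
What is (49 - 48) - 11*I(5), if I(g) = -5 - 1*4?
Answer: 100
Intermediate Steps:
I(g) = -9 (I(g) = -5 - 4 = -9)
(49 - 48) - 11*I(5) = (49 - 48) - 11*(-9) = 1 + 99 = 100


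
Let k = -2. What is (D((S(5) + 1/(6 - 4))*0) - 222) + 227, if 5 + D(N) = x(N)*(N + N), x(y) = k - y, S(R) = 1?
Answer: 0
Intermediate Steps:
x(y) = -2 - y
D(N) = -5 + 2*N*(-2 - N) (D(N) = -5 + (-2 - N)*(N + N) = -5 + (-2 - N)*(2*N) = -5 + 2*N*(-2 - N))
(D((S(5) + 1/(6 - 4))*0) - 222) + 227 = ((-5 - 2*(1 + 1/(6 - 4))*0*(2 + (1 + 1/(6 - 4))*0)) - 222) + 227 = ((-5 - 2*(1 + 1/2)*0*(2 + (1 + 1/2)*0)) - 222) + 227 = ((-5 - 2*(1 + ½)*0*(2 + (1 + ½)*0)) - 222) + 227 = ((-5 - 2*(3/2)*0*(2 + (3/2)*0)) - 222) + 227 = ((-5 - 2*0*(2 + 0)) - 222) + 227 = ((-5 - 2*0*2) - 222) + 227 = ((-5 + 0) - 222) + 227 = (-5 - 222) + 227 = -227 + 227 = 0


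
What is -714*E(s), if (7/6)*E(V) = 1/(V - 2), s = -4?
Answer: 102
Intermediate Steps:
E(V) = 6/(7*(-2 + V)) (E(V) = 6/(7*(V - 2)) = 6/(7*(-2 + V)))
-714*E(s) = -714*6/(7*(-2 - 4)) = -714*(6/7)/(-6) = -714*(6/7)*(-⅙) = -714*(-1)/7 = -119*(-6/7) = 102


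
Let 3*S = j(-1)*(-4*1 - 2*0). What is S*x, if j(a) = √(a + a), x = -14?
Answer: 56*I*√2/3 ≈ 26.399*I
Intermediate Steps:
j(a) = √2*√a (j(a) = √(2*a) = √2*√a)
S = -4*I*√2/3 (S = ((√2*√(-1))*(-4*1 - 2*0))/3 = ((√2*I)*(-4 + 0))/3 = ((I*√2)*(-4))/3 = (-4*I*√2)/3 = -4*I*√2/3 ≈ -1.8856*I)
S*x = -4*I*√2/3*(-14) = 56*I*√2/3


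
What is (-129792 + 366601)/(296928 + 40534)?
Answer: 236809/337462 ≈ 0.70174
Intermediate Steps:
(-129792 + 366601)/(296928 + 40534) = 236809/337462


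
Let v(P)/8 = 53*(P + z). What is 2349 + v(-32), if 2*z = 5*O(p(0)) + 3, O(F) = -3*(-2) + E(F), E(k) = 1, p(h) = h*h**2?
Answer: -3163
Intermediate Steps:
p(h) = h**3
O(F) = 7 (O(F) = -3*(-2) + 1 = 6 + 1 = 7)
z = 19 (z = (5*7 + 3)/2 = (35 + 3)/2 = (1/2)*38 = 19)
v(P) = 8056 + 424*P (v(P) = 8*(53*(P + 19)) = 8*(53*(19 + P)) = 8*(1007 + 53*P) = 8056 + 424*P)
2349 + v(-32) = 2349 + (8056 + 424*(-32)) = 2349 + (8056 - 13568) = 2349 - 5512 = -3163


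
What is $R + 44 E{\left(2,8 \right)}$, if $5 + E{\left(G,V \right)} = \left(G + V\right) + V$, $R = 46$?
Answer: $618$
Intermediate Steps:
$E{\left(G,V \right)} = -5 + G + 2 V$ ($E{\left(G,V \right)} = -5 + \left(\left(G + V\right) + V\right) = -5 + \left(G + 2 V\right) = -5 + G + 2 V$)
$R + 44 E{\left(2,8 \right)} = 46 + 44 \left(-5 + 2 + 2 \cdot 8\right) = 46 + 44 \left(-5 + 2 + 16\right) = 46 + 44 \cdot 13 = 46 + 572 = 618$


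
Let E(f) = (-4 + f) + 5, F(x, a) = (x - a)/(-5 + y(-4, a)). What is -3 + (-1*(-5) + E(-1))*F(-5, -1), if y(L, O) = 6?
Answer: -23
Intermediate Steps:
F(x, a) = x - a (F(x, a) = (x - a)/(-5 + 6) = (x - a)/1 = (x - a)*1 = x - a)
E(f) = 1 + f
-3 + (-1*(-5) + E(-1))*F(-5, -1) = -3 + (-1*(-5) + (1 - 1))*(-5 - 1*(-1)) = -3 + (5 + 0)*(-5 + 1) = -3 + 5*(-4) = -3 - 20 = -23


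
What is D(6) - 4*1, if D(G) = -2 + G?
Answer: 0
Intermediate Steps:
D(6) - 4*1 = (-2 + 6) - 4*1 = 4 - 4 = 0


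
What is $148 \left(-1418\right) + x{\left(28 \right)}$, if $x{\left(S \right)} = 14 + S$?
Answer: $-209822$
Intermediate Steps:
$148 \left(-1418\right) + x{\left(28 \right)} = 148 \left(-1418\right) + \left(14 + 28\right) = -209864 + 42 = -209822$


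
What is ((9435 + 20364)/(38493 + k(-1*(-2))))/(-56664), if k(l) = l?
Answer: -3311/242364520 ≈ -1.3661e-5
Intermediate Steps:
((9435 + 20364)/(38493 + k(-1*(-2))))/(-56664) = ((9435 + 20364)/(38493 - 1*(-2)))/(-56664) = (29799/(38493 + 2))*(-1/56664) = (29799/38495)*(-1/56664) = -3311/242364520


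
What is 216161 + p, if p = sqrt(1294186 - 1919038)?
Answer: 216161 + 6*I*sqrt(17357) ≈ 2.1616e+5 + 790.48*I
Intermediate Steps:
p = 6*I*sqrt(17357) (p = sqrt(-624852) = 6*I*sqrt(17357) ≈ 790.48*I)
216161 + p = 216161 + 6*I*sqrt(17357)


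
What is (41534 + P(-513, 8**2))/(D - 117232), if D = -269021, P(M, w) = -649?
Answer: -40885/386253 ≈ -0.10585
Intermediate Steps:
(41534 + P(-513, 8**2))/(D - 117232) = (41534 - 649)/(-269021 - 117232) = 40885/(-386253) = 40885*(-1/386253) = -40885/386253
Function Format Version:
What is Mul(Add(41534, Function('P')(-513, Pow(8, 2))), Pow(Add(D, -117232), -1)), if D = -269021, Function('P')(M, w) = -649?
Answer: Rational(-40885, 386253) ≈ -0.10585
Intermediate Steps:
Mul(Add(41534, Function('P')(-513, Pow(8, 2))), Pow(Add(D, -117232), -1)) = Mul(Add(41534, -649), Pow(Add(-269021, -117232), -1)) = Mul(40885, Pow(-386253, -1)) = Mul(40885, Rational(-1, 386253)) = Rational(-40885, 386253)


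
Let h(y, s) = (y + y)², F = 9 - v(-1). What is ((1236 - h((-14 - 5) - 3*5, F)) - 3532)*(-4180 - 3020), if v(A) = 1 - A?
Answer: 49824000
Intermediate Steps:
F = 7 (F = 9 - (1 - 1*(-1)) = 9 - (1 + 1) = 9 - 1*2 = 9 - 2 = 7)
h(y, s) = 4*y² (h(y, s) = (2*y)² = 4*y²)
((1236 - h((-14 - 5) - 3*5, F)) - 3532)*(-4180 - 3020) = ((1236 - 4*((-14 - 5) - 3*5)²) - 3532)*(-4180 - 3020) = ((1236 - 4*(-19 - 15)²) - 3532)*(-7200) = ((1236 - 4*(-34)²) - 3532)*(-7200) = ((1236 - 4*1156) - 3532)*(-7200) = ((1236 - 1*4624) - 3532)*(-7200) = ((1236 - 4624) - 3532)*(-7200) = (-3388 - 3532)*(-7200) = -6920*(-7200) = 49824000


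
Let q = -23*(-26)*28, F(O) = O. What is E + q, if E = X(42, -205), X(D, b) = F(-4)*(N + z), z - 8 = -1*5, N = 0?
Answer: 16732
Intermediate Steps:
z = 3 (z = 8 - 1*5 = 8 - 5 = 3)
X(D, b) = -12 (X(D, b) = -4*(0 + 3) = -4*3 = -12)
E = -12
q = 16744 (q = 598*28 = 16744)
E + q = -12 + 16744 = 16732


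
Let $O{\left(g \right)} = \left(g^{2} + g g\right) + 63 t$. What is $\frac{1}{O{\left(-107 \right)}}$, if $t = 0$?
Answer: $\frac{1}{22898} \approx 4.3672 \cdot 10^{-5}$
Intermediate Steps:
$O{\left(g \right)} = 2 g^{2}$ ($O{\left(g \right)} = \left(g^{2} + g g\right) + 63 \cdot 0 = \left(g^{2} + g^{2}\right) + 0 = 2 g^{2} + 0 = 2 g^{2}$)
$\frac{1}{O{\left(-107 \right)}} = \frac{1}{2 \left(-107\right)^{2}} = \frac{1}{2 \cdot 11449} = \frac{1}{22898}$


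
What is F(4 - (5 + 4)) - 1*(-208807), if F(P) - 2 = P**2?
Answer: 208834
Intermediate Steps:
F(P) = 2 + P**2
F(4 - (5 + 4)) - 1*(-208807) = (2 + (4 - (5 + 4))**2) - 1*(-208807) = (2 + (4 - 1*9)**2) + 208807 = (2 + (4 - 9)**2) + 208807 = (2 + (-5)**2) + 208807 = (2 + 25) + 208807 = 27 + 208807 = 208834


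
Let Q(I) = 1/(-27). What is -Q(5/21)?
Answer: 1/27 ≈ 0.037037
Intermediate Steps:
Q(I) = -1/27
-Q(5/21) = -1*(-1/27) = 1/27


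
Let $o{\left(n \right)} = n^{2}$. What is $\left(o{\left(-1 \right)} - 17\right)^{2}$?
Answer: $256$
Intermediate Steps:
$\left(o{\left(-1 \right)} - 17\right)^{2} = \left(\left(-1\right)^{2} - 17\right)^{2} = \left(1 - 17\right)^{2} = \left(-16\right)^{2} = 256$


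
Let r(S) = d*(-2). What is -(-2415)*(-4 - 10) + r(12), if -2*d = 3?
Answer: -33807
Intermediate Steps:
d = -3/2 (d = -½*3 = -3/2 ≈ -1.5000)
r(S) = 3 (r(S) = -3/2*(-2) = 3)
-(-2415)*(-4 - 10) + r(12) = -(-2415)*(-4 - 10) + 3 = -(-2415)*(-14) + 3 = -345*98 + 3 = -33810 + 3 = -33807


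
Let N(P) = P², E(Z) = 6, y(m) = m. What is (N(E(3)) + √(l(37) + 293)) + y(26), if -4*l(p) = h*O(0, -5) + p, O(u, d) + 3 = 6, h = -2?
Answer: 62 + √1141/2 ≈ 78.889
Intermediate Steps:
O(u, d) = 3 (O(u, d) = -3 + 6 = 3)
l(p) = 3/2 - p/4 (l(p) = -(-2*3 + p)/4 = -(-6 + p)/4 = 3/2 - p/4)
(N(E(3)) + √(l(37) + 293)) + y(26) = (6² + √((3/2 - ¼*37) + 293)) + 26 = (36 + √((3/2 - 37/4) + 293)) + 26 = (36 + √(-31/4 + 293)) + 26 = (36 + √(1141/4)) + 26 = (36 + √1141/2) + 26 = 62 + √1141/2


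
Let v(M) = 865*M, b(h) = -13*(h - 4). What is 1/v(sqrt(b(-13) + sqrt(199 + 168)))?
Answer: 1/(865*sqrt(221 + sqrt(367))) ≈ 7.4600e-5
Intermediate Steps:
b(h) = 52 - 13*h (b(h) = -13*(-4 + h) = 52 - 13*h)
1/v(sqrt(b(-13) + sqrt(199 + 168))) = 1/(865*sqrt((52 - 13*(-13)) + sqrt(199 + 168))) = 1/(865*sqrt((52 + 169) + sqrt(367))) = 1/(865*sqrt(221 + sqrt(367)))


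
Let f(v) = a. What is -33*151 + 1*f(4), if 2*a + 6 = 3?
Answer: -9969/2 ≈ -4984.5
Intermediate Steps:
a = -3/2 (a = -3 + (½)*3 = -3 + 3/2 = -3/2 ≈ -1.5000)
f(v) = -3/2
-33*151 + 1*f(4) = -33*151 + 1*(-3/2) = -4983 - 3/2 = -9969/2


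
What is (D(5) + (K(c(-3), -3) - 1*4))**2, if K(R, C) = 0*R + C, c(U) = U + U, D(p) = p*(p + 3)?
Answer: 1089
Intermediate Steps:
D(p) = p*(3 + p)
c(U) = 2*U
K(R, C) = C (K(R, C) = 0 + C = C)
(D(5) + (K(c(-3), -3) - 1*4))**2 = (5*(3 + 5) + (-3 - 1*4))**2 = (5*8 + (-3 - 4))**2 = (40 - 7)**2 = 33**2 = 1089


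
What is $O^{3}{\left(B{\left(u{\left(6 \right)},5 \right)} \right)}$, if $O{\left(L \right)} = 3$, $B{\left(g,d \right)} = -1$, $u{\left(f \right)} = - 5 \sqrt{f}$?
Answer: $27$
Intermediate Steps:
$O^{3}{\left(B{\left(u{\left(6 \right)},5 \right)} \right)} = 3^{3} = 27$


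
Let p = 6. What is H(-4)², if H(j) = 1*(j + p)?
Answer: 4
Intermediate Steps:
H(j) = 6 + j (H(j) = 1*(j + 6) = 1*(6 + j) = 6 + j)
H(-4)² = (6 - 4)² = 2² = 4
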